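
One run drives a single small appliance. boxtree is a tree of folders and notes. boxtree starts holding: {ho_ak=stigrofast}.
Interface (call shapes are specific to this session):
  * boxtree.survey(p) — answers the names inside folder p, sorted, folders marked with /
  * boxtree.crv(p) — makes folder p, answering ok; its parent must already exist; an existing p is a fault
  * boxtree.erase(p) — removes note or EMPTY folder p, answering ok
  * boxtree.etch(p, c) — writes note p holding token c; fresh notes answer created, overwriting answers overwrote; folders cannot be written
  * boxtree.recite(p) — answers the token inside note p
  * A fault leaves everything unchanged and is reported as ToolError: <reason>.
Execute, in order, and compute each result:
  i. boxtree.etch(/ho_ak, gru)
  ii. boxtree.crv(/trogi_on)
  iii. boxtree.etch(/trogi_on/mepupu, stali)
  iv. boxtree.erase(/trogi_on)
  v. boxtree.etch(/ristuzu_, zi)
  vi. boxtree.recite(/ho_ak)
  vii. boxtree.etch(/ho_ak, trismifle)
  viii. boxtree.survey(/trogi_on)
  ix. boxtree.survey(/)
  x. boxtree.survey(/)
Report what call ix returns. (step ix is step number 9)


~$ boxtree.etch p='/ho_ak' c='gru'
= overwrote
~$ boxtree.crv p='/trogi_on'
= ok
~$ boxtree.etch p='/trogi_on/mepupu' c='stali'
= created
~$ boxtree.erase p='/trogi_on'
= ToolError: not empty
~$ boxtree.etch p='/ristuzu_' c='zi'
= created
~$ boxtree.recite p='/ho_ak'
= gru
~$ boxtree.etch p='/ho_ak' c='trismifle'
= overwrote
~$ boxtree.survey p='/trogi_on'
= [mepupu]
~$ boxtree.survey p='/'
= [ho_ak, ristuzu_, trogi_on/]
~$ boxtree.survey p='/'
= [ho_ak, ristuzu_, trogi_on/]

Answer: [ho_ak, ristuzu_, trogi_on/]


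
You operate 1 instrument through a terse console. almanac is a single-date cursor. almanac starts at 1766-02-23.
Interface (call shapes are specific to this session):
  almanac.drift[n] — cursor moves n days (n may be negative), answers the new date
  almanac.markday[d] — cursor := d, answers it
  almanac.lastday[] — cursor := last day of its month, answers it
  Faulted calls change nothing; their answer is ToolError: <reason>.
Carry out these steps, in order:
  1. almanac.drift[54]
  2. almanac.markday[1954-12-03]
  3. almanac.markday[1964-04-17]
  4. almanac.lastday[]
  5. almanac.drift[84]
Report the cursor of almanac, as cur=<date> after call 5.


I call drift with n=54, — result: 1766-04-18.
I try markday with d=1954-12-03, and see 1954-12-03.
I invoke markday with d=1964-04-17, which returns 1964-04-17.
I try lastday, which returns 1964-04-30.
Then drift with n=84, and get 1964-07-23.

Answer: cur=1964-07-23


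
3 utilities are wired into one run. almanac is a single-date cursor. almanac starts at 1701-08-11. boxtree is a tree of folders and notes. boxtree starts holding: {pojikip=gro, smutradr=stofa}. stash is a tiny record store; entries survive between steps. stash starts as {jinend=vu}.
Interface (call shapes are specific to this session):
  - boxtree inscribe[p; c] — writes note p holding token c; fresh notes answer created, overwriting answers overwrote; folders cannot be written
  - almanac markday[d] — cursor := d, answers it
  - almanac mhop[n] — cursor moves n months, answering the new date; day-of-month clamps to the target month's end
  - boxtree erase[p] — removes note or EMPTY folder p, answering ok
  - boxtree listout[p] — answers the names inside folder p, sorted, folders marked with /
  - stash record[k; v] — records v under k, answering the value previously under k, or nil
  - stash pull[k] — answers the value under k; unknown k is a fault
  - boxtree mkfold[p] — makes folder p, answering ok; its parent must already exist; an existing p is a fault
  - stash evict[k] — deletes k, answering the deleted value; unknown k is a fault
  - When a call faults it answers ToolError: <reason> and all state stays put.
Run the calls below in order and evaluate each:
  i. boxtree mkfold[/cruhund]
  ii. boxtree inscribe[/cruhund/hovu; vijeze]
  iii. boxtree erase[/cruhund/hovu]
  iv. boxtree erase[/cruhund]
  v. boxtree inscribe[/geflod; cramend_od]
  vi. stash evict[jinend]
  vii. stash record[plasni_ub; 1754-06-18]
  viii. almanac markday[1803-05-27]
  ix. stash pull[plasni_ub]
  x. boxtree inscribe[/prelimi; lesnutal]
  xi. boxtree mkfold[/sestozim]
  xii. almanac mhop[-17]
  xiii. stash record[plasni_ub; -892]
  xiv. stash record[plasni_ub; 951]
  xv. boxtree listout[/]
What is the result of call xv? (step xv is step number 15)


Answer: [geflod, pojikip, prelimi, sestozim/, smutradr]

Derivation:
I run boxtree mkfold passing p=/cruhund, and observe ok.
I run boxtree inscribe passing p=/cruhund/hovu, c=vijeze, — result: created.
Then boxtree erase passing p=/cruhund/hovu, and see ok.
I call boxtree erase passing p=/cruhund, — result: ok.
I try boxtree inscribe passing p=/geflod, c=cramend_od, → created.
I call stash evict passing k=jinend, giving vu.
Now I run stash record passing k=plasni_ub, v=1754-06-18, and see nil.
Using almanac markday passing d=1803-05-27: 1803-05-27.
Calling stash pull passing k=plasni_ub, which returns 1754-06-18.
Next I call boxtree inscribe passing p=/prelimi, c=lesnutal: created.
Using boxtree mkfold passing p=/sestozim, yielding ok.
Invoking almanac mhop passing n=-17: 1801-12-27.
I use stash record passing k=plasni_ub, v=-892: 1754-06-18.
Then stash record passing k=plasni_ub, v=951, yielding -892.
I run boxtree listout passing p=/, yielding [geflod, pojikip, prelimi, sestozim/, smutradr].


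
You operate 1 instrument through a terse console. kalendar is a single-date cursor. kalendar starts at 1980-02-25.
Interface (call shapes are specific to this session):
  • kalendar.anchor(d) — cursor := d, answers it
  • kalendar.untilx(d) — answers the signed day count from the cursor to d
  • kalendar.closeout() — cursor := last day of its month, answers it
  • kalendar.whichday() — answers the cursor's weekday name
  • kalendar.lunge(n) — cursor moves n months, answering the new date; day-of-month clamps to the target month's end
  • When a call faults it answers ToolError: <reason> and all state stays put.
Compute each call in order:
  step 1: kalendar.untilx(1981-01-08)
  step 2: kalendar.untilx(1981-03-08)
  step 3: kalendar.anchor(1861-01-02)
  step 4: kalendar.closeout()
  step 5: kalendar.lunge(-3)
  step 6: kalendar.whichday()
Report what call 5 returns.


$ kalendar.untilx 1981-01-08
[out] 318
$ kalendar.untilx 1981-03-08
[out] 377
$ kalendar.anchor 1861-01-02
[out] 1861-01-02
$ kalendar.closeout
[out] 1861-01-31
$ kalendar.lunge -3
[out] 1860-10-31
$ kalendar.whichday
[out] Wednesday

Answer: 1860-10-31


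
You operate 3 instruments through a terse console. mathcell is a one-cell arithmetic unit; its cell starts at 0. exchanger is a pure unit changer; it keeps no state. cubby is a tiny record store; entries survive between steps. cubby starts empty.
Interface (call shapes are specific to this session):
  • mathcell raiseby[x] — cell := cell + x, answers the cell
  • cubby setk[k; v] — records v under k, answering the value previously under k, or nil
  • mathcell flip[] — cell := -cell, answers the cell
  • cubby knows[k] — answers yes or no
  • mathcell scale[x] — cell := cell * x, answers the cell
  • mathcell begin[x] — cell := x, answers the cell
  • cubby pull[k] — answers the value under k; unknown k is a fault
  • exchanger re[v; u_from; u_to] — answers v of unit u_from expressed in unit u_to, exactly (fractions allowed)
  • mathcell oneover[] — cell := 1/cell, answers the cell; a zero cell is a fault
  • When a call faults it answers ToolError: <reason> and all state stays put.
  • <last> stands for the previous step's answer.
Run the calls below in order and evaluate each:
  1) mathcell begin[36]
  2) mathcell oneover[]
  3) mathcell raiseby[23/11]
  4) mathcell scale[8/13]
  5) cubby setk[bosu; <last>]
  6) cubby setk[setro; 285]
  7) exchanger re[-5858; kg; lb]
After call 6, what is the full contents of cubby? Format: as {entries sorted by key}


Next I call mathcell begin using x='36', giving 36.
Using mathcell oneover(), and observe 1/36.
Using mathcell raiseby using x='23/11': 839/396.
Next I call mathcell scale using x='8/13', giving 1678/1287.
I use cubby setk using k='bosu', v='<last>', and get nil.
Calling cubby setk using k='setro', v='285', yielding nil.
I call exchanger re using v='-5858', u_from='kg', u_to='lb', yielding -585800000000/45359237.

Answer: {bosu=1678/1287, setro=285}


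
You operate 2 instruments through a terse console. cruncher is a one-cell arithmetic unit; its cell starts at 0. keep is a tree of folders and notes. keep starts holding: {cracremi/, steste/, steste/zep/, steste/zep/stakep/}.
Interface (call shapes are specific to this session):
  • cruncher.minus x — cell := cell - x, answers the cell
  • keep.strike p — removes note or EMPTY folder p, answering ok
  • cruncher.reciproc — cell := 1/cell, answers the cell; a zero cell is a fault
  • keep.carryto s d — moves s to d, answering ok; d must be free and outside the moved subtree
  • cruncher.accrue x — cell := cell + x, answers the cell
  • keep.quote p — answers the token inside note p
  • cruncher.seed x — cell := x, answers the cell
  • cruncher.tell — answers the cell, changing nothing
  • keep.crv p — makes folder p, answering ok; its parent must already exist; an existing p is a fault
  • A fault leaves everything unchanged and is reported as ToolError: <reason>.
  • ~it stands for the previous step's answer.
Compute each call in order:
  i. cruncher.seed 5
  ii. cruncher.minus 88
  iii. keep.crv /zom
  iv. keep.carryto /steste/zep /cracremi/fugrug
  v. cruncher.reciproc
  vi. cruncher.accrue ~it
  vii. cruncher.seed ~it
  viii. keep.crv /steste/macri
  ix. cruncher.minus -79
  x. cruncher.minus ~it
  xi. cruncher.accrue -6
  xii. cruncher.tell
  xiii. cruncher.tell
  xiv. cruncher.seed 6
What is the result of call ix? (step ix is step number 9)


% cruncher.seed x='5'
  5
% cruncher.minus x='88'
  -83
% keep.crv p='/zom'
  ok
% keep.carryto s='/steste/zep' d='/cracremi/fugrug'
  ok
% cruncher.reciproc
  -1/83
% cruncher.accrue x='~it'
  -2/83
% cruncher.seed x='~it'
  -2/83
% keep.crv p='/steste/macri'
  ok
% cruncher.minus x='-79'
  6555/83
% cruncher.minus x='~it'
  0
% cruncher.accrue x='-6'
  -6
% cruncher.tell
  -6
% cruncher.tell
  -6
% cruncher.seed x='6'
  6

Answer: 6555/83


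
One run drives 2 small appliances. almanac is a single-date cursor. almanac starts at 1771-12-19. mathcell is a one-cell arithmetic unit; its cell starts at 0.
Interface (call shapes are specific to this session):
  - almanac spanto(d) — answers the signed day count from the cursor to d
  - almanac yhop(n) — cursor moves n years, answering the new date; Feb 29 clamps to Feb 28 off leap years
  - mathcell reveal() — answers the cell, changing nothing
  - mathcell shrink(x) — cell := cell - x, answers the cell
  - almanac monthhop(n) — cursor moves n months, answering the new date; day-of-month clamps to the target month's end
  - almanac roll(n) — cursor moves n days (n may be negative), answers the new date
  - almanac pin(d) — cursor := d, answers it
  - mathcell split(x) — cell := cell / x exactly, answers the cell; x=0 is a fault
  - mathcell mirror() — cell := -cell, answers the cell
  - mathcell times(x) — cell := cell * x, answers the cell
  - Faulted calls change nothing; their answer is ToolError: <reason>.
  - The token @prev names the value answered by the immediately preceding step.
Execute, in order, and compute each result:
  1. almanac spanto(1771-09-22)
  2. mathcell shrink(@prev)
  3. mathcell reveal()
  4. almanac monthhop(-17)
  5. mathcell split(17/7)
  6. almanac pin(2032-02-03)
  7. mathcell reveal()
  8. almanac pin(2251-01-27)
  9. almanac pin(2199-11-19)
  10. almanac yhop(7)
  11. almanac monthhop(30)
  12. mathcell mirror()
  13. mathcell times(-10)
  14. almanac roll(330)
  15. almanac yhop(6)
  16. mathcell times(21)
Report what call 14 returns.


·→ almanac spanto(d=1771-09-22)
·← -88
·→ mathcell shrink(x=@prev)
·← 88
·→ mathcell reveal()
·← 88
·→ almanac monthhop(n=-17)
·← 1770-07-19
·→ mathcell split(x=17/7)
·← 616/17
·→ almanac pin(d=2032-02-03)
·← 2032-02-03
·→ mathcell reveal()
·← 616/17
·→ almanac pin(d=2251-01-27)
·← 2251-01-27
·→ almanac pin(d=2199-11-19)
·← 2199-11-19
·→ almanac yhop(n=7)
·← 2206-11-19
·→ almanac monthhop(n=30)
·← 2209-05-19
·→ mathcell mirror()
·← -616/17
·→ mathcell times(x=-10)
·← 6160/17
·→ almanac roll(n=330)
·← 2210-04-14
·→ almanac yhop(n=6)
·← 2216-04-14
·→ mathcell times(x=21)
·← 129360/17

Answer: 2210-04-14


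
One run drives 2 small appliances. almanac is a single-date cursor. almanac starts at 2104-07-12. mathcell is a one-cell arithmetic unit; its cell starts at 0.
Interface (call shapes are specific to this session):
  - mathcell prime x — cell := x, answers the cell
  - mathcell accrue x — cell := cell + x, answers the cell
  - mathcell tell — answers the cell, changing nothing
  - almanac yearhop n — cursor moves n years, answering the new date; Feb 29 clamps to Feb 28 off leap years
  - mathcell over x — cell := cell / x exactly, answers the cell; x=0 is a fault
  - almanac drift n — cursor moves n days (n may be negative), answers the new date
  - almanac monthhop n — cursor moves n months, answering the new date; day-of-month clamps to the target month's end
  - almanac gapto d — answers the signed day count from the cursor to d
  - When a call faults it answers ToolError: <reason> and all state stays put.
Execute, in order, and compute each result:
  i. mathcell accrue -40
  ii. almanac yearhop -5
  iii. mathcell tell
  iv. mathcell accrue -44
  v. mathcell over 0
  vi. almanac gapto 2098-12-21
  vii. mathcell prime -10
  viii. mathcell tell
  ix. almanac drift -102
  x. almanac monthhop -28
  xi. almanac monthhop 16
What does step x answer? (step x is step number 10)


Answer: 2096-12-01

Derivation:
~$ mathcell accrue x=-40
  -40
~$ almanac yearhop n=-5
  2099-07-12
~$ mathcell tell
  -40
~$ mathcell accrue x=-44
  -84
~$ mathcell over x=0
  ToolError: division by zero
~$ almanac gapto d=2098-12-21
  -203
~$ mathcell prime x=-10
  -10
~$ mathcell tell
  -10
~$ almanac drift n=-102
  2099-04-01
~$ almanac monthhop n=-28
  2096-12-01
~$ almanac monthhop n=16
  2098-04-01


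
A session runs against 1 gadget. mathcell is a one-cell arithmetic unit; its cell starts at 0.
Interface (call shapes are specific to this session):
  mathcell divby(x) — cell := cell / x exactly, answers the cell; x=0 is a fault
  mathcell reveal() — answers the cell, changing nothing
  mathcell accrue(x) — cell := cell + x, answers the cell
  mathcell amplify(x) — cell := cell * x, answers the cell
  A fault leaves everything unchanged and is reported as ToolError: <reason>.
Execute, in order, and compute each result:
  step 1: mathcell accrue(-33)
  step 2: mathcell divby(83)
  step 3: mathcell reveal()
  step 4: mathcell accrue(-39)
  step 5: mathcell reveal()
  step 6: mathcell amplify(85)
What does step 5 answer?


Answer: -3270/83

Derivation:
Using mathcell accrue using x: -33, — result: -33.
Next I call mathcell divby using x: 83, and see -33/83.
I invoke mathcell reveal(), — result: -33/83.
Using mathcell accrue using x: -39, giving -3270/83.
I use mathcell reveal(), yielding -3270/83.
I run mathcell amplify using x: 85, which returns -277950/83.


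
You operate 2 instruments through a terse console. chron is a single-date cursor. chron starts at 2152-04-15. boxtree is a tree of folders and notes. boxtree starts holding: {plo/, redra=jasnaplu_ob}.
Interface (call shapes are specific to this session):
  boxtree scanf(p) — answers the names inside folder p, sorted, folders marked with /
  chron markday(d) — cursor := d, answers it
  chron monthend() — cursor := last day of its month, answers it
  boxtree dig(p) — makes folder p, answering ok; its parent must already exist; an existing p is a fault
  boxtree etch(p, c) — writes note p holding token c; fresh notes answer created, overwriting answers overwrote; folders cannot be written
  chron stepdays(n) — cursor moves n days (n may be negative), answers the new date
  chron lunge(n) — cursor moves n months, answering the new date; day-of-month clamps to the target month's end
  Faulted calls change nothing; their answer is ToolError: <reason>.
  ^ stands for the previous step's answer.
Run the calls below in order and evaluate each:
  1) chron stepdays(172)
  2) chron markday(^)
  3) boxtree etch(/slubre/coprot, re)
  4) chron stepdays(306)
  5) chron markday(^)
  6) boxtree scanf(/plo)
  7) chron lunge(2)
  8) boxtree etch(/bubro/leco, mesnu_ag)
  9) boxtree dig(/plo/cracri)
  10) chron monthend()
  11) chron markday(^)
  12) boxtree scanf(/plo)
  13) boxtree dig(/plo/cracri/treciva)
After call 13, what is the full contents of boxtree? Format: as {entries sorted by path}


Answer: {plo/, plo/cracri/, plo/cracri/treciva/, redra=jasnaplu_ob}

Derivation:
// 1. chron stepdays(n: 172) => 2152-10-04
// 2. chron markday(d: ^) => 2152-10-04
// 3. boxtree etch(p: /slubre/coprot, c: re) => ToolError: no parent
// 4. chron stepdays(n: 306) => 2153-08-06
// 5. chron markday(d: ^) => 2153-08-06
// 6. boxtree scanf(p: /plo) => []
// 7. chron lunge(n: 2) => 2153-10-06
// 8. boxtree etch(p: /bubro/leco, c: mesnu_ag) => ToolError: no parent
// 9. boxtree dig(p: /plo/cracri) => ok
// 10. chron monthend() => 2153-10-31
// 11. chron markday(d: ^) => 2153-10-31
// 12. boxtree scanf(p: /plo) => [cracri/]
// 13. boxtree dig(p: /plo/cracri/treciva) => ok


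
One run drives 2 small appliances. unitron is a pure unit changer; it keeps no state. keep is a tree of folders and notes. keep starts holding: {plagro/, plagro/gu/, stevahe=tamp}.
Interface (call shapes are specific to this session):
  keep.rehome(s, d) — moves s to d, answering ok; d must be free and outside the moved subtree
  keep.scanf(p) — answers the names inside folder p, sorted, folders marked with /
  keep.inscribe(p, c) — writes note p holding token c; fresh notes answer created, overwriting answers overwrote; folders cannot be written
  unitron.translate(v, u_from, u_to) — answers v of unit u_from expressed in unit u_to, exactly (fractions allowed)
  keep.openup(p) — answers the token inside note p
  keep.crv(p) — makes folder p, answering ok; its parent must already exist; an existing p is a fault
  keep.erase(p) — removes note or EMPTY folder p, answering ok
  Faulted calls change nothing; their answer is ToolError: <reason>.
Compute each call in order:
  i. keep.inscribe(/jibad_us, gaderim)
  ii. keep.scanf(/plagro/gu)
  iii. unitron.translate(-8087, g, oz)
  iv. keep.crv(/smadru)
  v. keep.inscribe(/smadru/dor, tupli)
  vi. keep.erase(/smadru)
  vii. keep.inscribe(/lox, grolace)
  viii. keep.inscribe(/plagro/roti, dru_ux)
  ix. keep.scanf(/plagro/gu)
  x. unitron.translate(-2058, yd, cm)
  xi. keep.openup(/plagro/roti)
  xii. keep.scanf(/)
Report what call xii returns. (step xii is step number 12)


Answer: [jibad_us, lox, plagro/, smadru/, stevahe]

Derivation:
% 1. keep.inscribe(p='/jibad_us', c='gaderim') -> created
% 2. keep.scanf(p='/plagro/gu') -> []
% 3. unitron.translate(v='-8087', u_from='g', u_to='oz') -> -12939200000/45359237
% 4. keep.crv(p='/smadru') -> ok
% 5. keep.inscribe(p='/smadru/dor', c='tupli') -> created
% 6. keep.erase(p='/smadru') -> ToolError: not empty
% 7. keep.inscribe(p='/lox', c='grolace') -> created
% 8. keep.inscribe(p='/plagro/roti', c='dru_ux') -> created
% 9. keep.scanf(p='/plagro/gu') -> []
% 10. unitron.translate(v='-2058', u_from='yd', u_to='cm') -> -4704588/25
% 11. keep.openup(p='/plagro/roti') -> dru_ux
% 12. keep.scanf(p='/') -> [jibad_us, lox, plagro/, smadru/, stevahe]


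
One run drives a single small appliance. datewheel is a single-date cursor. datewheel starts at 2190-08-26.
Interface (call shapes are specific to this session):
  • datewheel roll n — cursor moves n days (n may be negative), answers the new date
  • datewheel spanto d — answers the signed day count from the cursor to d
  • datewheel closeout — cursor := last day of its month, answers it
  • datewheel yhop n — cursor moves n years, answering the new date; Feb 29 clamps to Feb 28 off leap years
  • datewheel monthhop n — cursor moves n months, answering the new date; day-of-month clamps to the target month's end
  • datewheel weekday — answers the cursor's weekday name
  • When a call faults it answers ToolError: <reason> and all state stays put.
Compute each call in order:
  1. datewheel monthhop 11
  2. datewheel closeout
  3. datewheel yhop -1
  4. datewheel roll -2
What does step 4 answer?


;; datewheel monthhop(n=11) -> 2191-07-26
;; datewheel closeout() -> 2191-07-31
;; datewheel yhop(n=-1) -> 2190-07-31
;; datewheel roll(n=-2) -> 2190-07-29

Answer: 2190-07-29


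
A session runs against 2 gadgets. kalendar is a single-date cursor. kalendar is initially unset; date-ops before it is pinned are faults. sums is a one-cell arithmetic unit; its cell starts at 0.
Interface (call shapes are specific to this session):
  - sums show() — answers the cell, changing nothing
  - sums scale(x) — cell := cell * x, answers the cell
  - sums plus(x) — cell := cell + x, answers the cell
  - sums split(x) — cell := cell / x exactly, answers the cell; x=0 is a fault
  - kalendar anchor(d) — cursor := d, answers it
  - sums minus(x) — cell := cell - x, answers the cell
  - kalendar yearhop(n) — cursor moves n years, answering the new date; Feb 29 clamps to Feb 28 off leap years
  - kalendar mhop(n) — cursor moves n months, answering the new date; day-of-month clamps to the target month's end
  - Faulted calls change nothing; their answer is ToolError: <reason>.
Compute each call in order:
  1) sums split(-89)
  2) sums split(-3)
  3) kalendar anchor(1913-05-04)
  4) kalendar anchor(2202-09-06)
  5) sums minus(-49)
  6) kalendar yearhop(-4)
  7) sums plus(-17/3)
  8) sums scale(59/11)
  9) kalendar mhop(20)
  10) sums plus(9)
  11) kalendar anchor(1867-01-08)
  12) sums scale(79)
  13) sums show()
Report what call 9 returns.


Do: sums split[x=-89]
See: 0
Do: sums split[x=-3]
See: 0
Do: kalendar anchor[d=1913-05-04]
See: 1913-05-04
Do: kalendar anchor[d=2202-09-06]
See: 2202-09-06
Do: sums minus[x=-49]
See: 49
Do: kalendar yearhop[n=-4]
See: 2198-09-06
Do: sums plus[x=-17/3]
See: 130/3
Do: sums scale[x=59/11]
See: 7670/33
Do: kalendar mhop[n=20]
See: 2200-05-06
Do: sums plus[x=9]
See: 7967/33
Do: kalendar anchor[d=1867-01-08]
See: 1867-01-08
Do: sums scale[x=79]
See: 629393/33
Do: sums show[]
See: 629393/33

Answer: 2200-05-06


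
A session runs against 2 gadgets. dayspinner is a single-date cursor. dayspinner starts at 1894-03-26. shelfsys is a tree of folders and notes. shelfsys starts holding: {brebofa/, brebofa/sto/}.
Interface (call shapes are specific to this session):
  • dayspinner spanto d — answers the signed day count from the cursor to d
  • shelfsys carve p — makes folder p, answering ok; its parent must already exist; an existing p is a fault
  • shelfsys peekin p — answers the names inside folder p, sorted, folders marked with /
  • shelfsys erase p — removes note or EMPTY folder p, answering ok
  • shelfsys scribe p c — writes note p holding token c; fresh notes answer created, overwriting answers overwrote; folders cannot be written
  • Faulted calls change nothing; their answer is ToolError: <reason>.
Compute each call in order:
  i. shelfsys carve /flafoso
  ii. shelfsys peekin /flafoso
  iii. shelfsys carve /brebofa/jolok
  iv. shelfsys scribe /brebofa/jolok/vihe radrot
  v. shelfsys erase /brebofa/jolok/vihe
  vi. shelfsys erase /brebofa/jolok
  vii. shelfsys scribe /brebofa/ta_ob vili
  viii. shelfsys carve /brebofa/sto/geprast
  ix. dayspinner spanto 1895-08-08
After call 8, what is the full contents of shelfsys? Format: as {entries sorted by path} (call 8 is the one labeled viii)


Answer: {brebofa/, brebofa/sto/, brebofa/sto/geprast/, brebofa/ta_ob=vili, flafoso/}

Derivation:
# shelfsys carve(p='/flafoso') : ok
# shelfsys peekin(p='/flafoso') : []
# shelfsys carve(p='/brebofa/jolok') : ok
# shelfsys scribe(p='/brebofa/jolok/vihe', c='radrot') : created
# shelfsys erase(p='/brebofa/jolok/vihe') : ok
# shelfsys erase(p='/brebofa/jolok') : ok
# shelfsys scribe(p='/brebofa/ta_ob', c='vili') : created
# shelfsys carve(p='/brebofa/sto/geprast') : ok
# dayspinner spanto(d='1895-08-08') : 500


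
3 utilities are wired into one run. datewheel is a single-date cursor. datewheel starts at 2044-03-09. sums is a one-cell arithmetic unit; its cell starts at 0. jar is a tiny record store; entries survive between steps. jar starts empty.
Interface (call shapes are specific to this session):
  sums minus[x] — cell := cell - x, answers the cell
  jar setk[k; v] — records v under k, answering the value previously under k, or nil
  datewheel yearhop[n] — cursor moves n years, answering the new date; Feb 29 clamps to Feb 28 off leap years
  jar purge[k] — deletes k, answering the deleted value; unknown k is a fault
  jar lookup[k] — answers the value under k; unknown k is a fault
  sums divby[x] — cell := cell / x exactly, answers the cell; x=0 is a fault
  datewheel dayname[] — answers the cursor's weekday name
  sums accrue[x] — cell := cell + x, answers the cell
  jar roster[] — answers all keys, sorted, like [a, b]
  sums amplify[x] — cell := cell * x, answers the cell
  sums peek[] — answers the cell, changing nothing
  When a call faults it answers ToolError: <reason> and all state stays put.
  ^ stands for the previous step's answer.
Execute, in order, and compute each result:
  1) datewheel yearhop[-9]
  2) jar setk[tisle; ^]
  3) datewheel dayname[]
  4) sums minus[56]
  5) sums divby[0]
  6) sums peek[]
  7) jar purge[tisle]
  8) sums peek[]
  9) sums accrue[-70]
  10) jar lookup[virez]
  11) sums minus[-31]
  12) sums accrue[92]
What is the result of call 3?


Answer: Friday

Derivation:
# 1. datewheel yearhop(n=-9) -> 2035-03-09
# 2. jar setk(k=tisle, v=^) -> nil
# 3. datewheel dayname() -> Friday
# 4. sums minus(x=56) -> -56
# 5. sums divby(x=0) -> ToolError: division by zero
# 6. sums peek() -> -56
# 7. jar purge(k=tisle) -> 2035-03-09
# 8. sums peek() -> -56
# 9. sums accrue(x=-70) -> -126
# 10. jar lookup(k=virez) -> ToolError: no such key virez
# 11. sums minus(x=-31) -> -95
# 12. sums accrue(x=92) -> -3


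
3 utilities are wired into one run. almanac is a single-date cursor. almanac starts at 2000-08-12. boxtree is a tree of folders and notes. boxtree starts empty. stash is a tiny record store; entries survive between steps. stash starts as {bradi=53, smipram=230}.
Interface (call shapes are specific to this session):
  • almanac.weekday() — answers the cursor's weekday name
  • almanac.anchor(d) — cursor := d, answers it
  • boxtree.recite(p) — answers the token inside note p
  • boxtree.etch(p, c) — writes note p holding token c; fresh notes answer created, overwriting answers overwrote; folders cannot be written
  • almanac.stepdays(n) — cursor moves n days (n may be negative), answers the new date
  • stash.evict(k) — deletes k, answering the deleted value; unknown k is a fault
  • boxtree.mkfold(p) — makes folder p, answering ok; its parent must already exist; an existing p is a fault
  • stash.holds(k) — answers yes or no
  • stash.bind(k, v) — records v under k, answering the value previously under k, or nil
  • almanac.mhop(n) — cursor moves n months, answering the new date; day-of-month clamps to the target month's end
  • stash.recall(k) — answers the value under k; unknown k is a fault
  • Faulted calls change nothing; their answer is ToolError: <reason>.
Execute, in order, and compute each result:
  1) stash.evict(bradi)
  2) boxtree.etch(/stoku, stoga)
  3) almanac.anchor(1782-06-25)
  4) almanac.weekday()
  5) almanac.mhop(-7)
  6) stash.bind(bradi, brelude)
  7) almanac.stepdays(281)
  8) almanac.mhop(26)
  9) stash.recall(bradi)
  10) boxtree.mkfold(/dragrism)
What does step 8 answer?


Answer: 1784-11-02

Derivation:
Now I run evict with bradi, which returns 53.
Next I call etch with /stoku, stoga, and see created.
I try anchor with 1782-06-25, giving 1782-06-25.
Invoking weekday(), giving Tuesday.
I use mhop with -7, giving 1781-11-25.
Now I run bind with bradi, brelude, giving nil.
I run stepdays with 281, — result: 1782-09-02.
Then mhop with 26, yielding 1784-11-02.
Then recall with bradi, giving brelude.
Now I run mkfold with /dragrism, which returns ok.


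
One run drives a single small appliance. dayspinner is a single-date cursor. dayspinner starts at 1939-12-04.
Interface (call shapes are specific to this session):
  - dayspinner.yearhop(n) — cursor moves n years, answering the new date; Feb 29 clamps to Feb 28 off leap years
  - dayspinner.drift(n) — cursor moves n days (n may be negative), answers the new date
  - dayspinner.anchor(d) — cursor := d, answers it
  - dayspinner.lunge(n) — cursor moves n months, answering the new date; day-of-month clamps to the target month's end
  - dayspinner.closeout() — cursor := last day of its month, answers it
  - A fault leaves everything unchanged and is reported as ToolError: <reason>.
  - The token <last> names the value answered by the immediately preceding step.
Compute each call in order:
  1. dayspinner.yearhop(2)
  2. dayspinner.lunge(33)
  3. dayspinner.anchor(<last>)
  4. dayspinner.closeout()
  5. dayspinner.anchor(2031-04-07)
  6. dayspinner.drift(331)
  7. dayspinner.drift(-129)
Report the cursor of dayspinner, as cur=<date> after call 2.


>> dayspinner.yearhop(n: 2)
<< 1941-12-04
>> dayspinner.lunge(n: 33)
<< 1944-09-04
>> dayspinner.anchor(d: <last>)
<< 1944-09-04
>> dayspinner.closeout()
<< 1944-09-30
>> dayspinner.anchor(d: 2031-04-07)
<< 2031-04-07
>> dayspinner.drift(n: 331)
<< 2032-03-03
>> dayspinner.drift(n: -129)
<< 2031-10-26

Answer: cur=1944-09-04


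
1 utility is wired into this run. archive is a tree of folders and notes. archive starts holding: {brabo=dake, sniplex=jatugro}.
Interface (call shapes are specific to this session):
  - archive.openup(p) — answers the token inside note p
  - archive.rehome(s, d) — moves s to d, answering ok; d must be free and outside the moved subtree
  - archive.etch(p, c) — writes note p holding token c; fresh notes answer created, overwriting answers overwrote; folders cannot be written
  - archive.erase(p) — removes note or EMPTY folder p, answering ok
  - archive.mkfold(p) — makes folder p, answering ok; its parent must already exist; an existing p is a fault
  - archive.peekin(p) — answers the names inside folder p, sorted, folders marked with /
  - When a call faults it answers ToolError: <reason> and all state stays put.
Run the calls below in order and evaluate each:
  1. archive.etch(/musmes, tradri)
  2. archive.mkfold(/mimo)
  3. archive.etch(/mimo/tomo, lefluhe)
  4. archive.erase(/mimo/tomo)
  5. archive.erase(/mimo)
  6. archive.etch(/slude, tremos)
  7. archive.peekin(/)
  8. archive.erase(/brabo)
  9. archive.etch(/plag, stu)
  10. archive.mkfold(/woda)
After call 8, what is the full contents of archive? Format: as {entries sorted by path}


Now I run archive.etch with /musmes, tradri, and see created.
Next I call archive.mkfold with /mimo, → ok.
I invoke archive.etch with /mimo/tomo, lefluhe, and observe created.
Then archive.erase with /mimo/tomo, — result: ok.
Now I run archive.erase with /mimo, which returns ok.
Invoking archive.etch with /slude, tremos: created.
I use archive.peekin with /, → [brabo, musmes, slude, sniplex].
Next I call archive.erase with /brabo, giving ok.
Next I call archive.etch with /plag, stu: created.
I call archive.mkfold with /woda, — result: ok.

Answer: {musmes=tradri, slude=tremos, sniplex=jatugro}


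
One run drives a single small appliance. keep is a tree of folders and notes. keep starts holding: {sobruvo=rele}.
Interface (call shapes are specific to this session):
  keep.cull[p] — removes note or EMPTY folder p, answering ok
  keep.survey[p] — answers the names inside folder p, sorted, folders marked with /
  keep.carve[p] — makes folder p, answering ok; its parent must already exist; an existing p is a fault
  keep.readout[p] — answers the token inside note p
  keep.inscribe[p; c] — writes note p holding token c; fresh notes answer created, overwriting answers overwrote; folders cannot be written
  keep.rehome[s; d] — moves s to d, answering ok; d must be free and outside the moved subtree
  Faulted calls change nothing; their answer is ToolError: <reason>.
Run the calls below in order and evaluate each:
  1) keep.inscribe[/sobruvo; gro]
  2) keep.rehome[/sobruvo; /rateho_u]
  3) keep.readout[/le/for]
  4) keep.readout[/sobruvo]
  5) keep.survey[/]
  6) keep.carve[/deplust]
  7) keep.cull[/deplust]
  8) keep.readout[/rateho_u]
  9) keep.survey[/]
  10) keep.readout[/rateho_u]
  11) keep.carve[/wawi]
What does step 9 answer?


·→ keep.inscribe(/sobruvo, gro)
·← overwrote
·→ keep.rehome(/sobruvo, /rateho_u)
·← ok
·→ keep.readout(/le/for)
·← ToolError: not found
·→ keep.readout(/sobruvo)
·← ToolError: not found
·→ keep.survey(/)
·← [rateho_u]
·→ keep.carve(/deplust)
·← ok
·→ keep.cull(/deplust)
·← ok
·→ keep.readout(/rateho_u)
·← gro
·→ keep.survey(/)
·← [rateho_u]
·→ keep.readout(/rateho_u)
·← gro
·→ keep.carve(/wawi)
·← ok

Answer: [rateho_u]


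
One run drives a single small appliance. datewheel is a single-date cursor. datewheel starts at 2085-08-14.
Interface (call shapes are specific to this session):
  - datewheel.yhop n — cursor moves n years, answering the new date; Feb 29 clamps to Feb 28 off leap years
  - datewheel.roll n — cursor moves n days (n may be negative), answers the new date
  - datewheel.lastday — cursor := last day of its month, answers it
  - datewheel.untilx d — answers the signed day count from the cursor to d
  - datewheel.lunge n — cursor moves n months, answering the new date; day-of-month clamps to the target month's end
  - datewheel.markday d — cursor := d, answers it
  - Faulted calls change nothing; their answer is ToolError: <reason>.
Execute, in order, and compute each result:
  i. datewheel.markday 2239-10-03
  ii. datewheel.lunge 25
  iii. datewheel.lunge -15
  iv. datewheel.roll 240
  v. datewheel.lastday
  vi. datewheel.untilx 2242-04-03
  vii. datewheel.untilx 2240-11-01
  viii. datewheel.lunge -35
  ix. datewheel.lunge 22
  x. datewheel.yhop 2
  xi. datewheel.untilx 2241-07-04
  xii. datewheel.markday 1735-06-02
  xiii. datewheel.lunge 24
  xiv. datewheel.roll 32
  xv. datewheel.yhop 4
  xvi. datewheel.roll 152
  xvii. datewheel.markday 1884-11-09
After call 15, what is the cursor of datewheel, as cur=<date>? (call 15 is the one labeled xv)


CALL datewheel.markday[d: 2239-10-03]
RET  2239-10-03
CALL datewheel.lunge[n: 25]
RET  2241-11-03
CALL datewheel.lunge[n: -15]
RET  2240-08-03
CALL datewheel.roll[n: 240]
RET  2241-03-31
CALL datewheel.lastday[]
RET  2241-03-31
CALL datewheel.untilx[d: 2242-04-03]
RET  368
CALL datewheel.untilx[d: 2240-11-01]
RET  -150
CALL datewheel.lunge[n: -35]
RET  2238-04-30
CALL datewheel.lunge[n: 22]
RET  2240-02-29
CALL datewheel.yhop[n: 2]
RET  2242-02-28
CALL datewheel.untilx[d: 2241-07-04]
RET  -239
CALL datewheel.markday[d: 1735-06-02]
RET  1735-06-02
CALL datewheel.lunge[n: 24]
RET  1737-06-02
CALL datewheel.roll[n: 32]
RET  1737-07-04
CALL datewheel.yhop[n: 4]
RET  1741-07-04
CALL datewheel.roll[n: 152]
RET  1741-12-03
CALL datewheel.markday[d: 1884-11-09]
RET  1884-11-09

Answer: cur=1741-07-04


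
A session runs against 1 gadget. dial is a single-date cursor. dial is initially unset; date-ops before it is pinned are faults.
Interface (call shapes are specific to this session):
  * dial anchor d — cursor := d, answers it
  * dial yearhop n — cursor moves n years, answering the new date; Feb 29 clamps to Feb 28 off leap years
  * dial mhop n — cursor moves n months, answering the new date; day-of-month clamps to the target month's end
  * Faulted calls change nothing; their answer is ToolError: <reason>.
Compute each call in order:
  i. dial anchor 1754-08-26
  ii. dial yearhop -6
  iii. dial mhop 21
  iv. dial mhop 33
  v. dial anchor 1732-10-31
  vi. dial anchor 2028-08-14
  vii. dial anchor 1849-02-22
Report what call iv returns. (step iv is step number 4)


Answer: 1753-02-26

Derivation:
==> dial anchor(d: 1754-08-26)
<== 1754-08-26
==> dial yearhop(n: -6)
<== 1748-08-26
==> dial mhop(n: 21)
<== 1750-05-26
==> dial mhop(n: 33)
<== 1753-02-26
==> dial anchor(d: 1732-10-31)
<== 1732-10-31
==> dial anchor(d: 2028-08-14)
<== 2028-08-14
==> dial anchor(d: 1849-02-22)
<== 1849-02-22


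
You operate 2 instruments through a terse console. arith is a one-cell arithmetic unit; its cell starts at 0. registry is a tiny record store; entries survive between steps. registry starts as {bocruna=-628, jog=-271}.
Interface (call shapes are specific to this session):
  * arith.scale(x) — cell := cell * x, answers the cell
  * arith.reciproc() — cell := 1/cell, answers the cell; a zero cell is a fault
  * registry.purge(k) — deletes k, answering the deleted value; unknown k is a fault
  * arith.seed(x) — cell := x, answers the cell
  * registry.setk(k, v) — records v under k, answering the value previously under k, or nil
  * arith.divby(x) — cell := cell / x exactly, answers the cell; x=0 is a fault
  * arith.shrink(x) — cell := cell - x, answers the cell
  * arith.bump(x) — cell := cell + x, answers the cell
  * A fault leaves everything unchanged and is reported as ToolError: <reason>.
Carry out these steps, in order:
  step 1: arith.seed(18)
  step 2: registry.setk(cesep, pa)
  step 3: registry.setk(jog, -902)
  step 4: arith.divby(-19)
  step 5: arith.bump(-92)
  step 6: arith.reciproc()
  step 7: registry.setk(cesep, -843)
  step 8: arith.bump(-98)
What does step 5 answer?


Answer: -1766/19

Derivation:
# 1. arith.seed(x=18) -> 18
# 2. registry.setk(k=cesep, v=pa) -> nil
# 3. registry.setk(k=jog, v=-902) -> -271
# 4. arith.divby(x=-19) -> -18/19
# 5. arith.bump(x=-92) -> -1766/19
# 6. arith.reciproc() -> -19/1766
# 7. registry.setk(k=cesep, v=-843) -> pa
# 8. arith.bump(x=-98) -> -173087/1766


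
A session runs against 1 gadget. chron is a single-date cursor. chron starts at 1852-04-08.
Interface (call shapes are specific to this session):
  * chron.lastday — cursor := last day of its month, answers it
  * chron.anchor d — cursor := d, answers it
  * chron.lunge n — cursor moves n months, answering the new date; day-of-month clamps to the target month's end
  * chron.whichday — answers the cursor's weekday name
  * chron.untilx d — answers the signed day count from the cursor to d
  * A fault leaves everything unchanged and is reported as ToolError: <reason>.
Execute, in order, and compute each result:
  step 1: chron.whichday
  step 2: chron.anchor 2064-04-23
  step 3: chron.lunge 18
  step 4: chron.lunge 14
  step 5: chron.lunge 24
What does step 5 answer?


Invoking whichday, and get Thursday.
I invoke anchor using d='2064-04-23': 2064-04-23.
Next I call lunge using n='18', → 2065-10-23.
Then lunge using n='14', — result: 2066-12-23.
I invoke lunge using n='24': 2068-12-23.

Answer: 2068-12-23


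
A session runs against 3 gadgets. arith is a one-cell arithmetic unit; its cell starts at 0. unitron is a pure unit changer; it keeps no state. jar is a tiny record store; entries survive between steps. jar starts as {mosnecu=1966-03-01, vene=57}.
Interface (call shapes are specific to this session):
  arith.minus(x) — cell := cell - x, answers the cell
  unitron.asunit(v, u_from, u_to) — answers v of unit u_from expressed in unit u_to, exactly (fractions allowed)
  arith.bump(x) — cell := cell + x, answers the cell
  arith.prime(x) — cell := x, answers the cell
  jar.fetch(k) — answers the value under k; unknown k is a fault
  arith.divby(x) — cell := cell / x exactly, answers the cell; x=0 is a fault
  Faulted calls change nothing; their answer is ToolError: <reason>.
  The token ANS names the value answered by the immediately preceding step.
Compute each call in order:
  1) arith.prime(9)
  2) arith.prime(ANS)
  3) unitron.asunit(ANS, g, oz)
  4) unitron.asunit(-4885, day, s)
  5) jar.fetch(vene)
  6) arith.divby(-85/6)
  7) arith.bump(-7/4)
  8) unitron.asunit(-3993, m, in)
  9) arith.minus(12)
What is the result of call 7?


Do: arith.prime[x: 9]
See: 9
Do: arith.prime[x: ANS]
See: 9
Do: unitron.asunit[v: ANS; u_from: g; u_to: oz]
See: 14400000/45359237
Do: unitron.asunit[v: -4885; u_from: day; u_to: s]
See: -422064000
Do: jar.fetch[k: vene]
See: 57
Do: arith.divby[x: -85/6]
See: -54/85
Do: arith.bump[x: -7/4]
See: -811/340
Do: unitron.asunit[v: -3993; u_from: m; u_to: in]
See: -19965000/127
Do: arith.minus[x: 12]
See: -4891/340

Answer: -811/340
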